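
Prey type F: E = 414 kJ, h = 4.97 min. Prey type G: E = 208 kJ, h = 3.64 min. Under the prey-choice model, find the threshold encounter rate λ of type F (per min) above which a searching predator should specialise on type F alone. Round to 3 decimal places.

0.440 per min

Drop type G once their profitability E₂/h₂ falls below the rate achievable on type F alone: E₂/h₂ = λE₁/(1 + λh₁).
Solve for λ: λE₁h₂ = E₂(1 + λh₁) → λ(E₁h₂ − E₂h₁) = E₂ → λ = E₂/(E₁h₂ − E₂h₁).
λ = 208/(414×3.64 − 208×4.97) = 208/473.2 = 0.4396 per min.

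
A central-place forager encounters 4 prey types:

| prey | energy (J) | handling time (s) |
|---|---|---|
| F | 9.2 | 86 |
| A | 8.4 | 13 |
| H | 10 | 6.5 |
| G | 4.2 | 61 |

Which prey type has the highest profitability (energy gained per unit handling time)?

Profitability E/h (J/s): F = 9.2/86 = 0.107, A = 8.4/13 = 0.646, H = 10/6.5 = 1.54, G = 4.2/61 = 0.0689.
Ranked: H > A > F > G.

H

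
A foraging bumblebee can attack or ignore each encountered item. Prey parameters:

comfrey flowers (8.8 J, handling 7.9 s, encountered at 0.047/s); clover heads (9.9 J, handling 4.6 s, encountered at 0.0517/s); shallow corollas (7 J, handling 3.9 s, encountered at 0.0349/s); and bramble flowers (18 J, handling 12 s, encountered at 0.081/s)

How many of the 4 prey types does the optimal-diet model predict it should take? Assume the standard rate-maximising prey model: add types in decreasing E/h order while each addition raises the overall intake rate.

4

Rank by E/h (J/s): clover heads 2.15, shallow corollas 1.79, bramble flowers 1.5, comfrey flowers 1.11. Include each in turn until the next type's E/h falls below the running intake rate.
Rate on top 1: 0.4135. shallow corollas: 1.79 > 0.4135 → include.
Rate on top 2: 0.5503. bramble flowers: 1.5 > 0.5503 → include.
Rate on top 3: 0.9438. comfrey flowers: 1.11 > 0.9438 → include.
Optimal diet: clover heads, shallow corollas, bramble flowers, comfrey flowers — 4 of 4 types.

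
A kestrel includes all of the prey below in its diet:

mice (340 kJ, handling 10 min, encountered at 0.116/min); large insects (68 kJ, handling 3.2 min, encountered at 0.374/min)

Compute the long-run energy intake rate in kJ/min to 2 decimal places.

19.33 kJ/min

R = Σλ_iE_i / (1 + Σλ_ih_i)
Numerator: 0.116×340 + 0.374×68 = 64.87
Denominator: 1 + 0.116×10 + 0.374×3.2 = 3.357
R = 64.87/3.357 = 19.33 kJ/min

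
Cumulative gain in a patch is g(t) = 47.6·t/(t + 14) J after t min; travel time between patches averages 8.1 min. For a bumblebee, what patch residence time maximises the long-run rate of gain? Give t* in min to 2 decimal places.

10.65 min

Maximise g(t)/(T+t): set derivative to zero → g'(t)(T+t) = g(t).
g'(t) = 47.6·14/(t + 14)². Setting 47.6·14/(t+14)² = 47.6t/[(t+14)(8.1+t)] gives 14(8.1+t) = t(t+14), so t² = 14×8.1 = 113.4.
t* = √113.4 = 10.65 min.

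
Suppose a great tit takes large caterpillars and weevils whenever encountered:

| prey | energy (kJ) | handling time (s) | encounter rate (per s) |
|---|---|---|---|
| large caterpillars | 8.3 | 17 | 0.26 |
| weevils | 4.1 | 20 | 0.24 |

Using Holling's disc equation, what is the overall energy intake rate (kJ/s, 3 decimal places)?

Energy encountered per unit search time: 0.26×8.3 + 0.24×4.1 = 3.142 kJ/s.
Handling time per unit search time: 0.26×17 + 0.24×20 = 9.22.
Rate = 3.142/(1 + 9.22) = 0.3074 kJ/s.

0.307 kJ/s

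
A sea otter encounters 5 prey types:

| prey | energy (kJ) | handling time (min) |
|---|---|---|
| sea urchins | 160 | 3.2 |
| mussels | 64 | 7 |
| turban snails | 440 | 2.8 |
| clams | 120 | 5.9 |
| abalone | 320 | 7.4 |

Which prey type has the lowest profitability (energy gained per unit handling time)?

mussels

In descending order of E/h:
turban snails: 440/2.8 = 157 kJ/min
sea urchins: 160/3.2 = 50 kJ/min
abalone: 320/7.4 = 43.2 kJ/min
clams: 120/5.9 = 20.3 kJ/min
mussels: 64/7 = 9.14 kJ/min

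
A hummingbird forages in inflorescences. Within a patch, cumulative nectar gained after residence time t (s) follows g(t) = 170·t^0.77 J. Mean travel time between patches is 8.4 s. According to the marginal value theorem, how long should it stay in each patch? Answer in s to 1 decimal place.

28.1 s

By the marginal value theorem, leave when the instantaneous gain rate g'(t) equals the habitat-wide average g(t)/(T + t).
g'(t) = 0.77·170·t^-0.23. Setting 0.77·170·t^-0.23 = 170·t^0.77/(8.4+t) gives 0.77(8.4+t) = t, so 0.23·t = 0.77×8.4.
t* = 0.77×8.4/0.23 = 28.12 s.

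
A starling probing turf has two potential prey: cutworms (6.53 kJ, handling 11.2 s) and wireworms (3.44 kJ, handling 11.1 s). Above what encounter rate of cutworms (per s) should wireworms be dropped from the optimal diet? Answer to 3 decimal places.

0.101 per s

At the threshold, the rate on cutworms alone equals the profitability of wireworms: λ·6.53/(1 + λ·11.2) = 3.44/11.1 = 0.3099.
Rearranging, λ(6.53 − 0.3099×11.2) = 0.3099, so λ = 0.3099/3.059 = 0.1013 per s.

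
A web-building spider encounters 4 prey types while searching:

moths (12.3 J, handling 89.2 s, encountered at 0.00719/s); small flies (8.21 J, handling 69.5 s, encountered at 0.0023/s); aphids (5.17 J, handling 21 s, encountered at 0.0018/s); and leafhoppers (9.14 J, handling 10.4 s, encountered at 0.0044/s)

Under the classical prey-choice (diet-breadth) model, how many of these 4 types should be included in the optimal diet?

4

Rank by E/h (J/s): leafhoppers 0.879, aphids 0.246, moths 0.138, small flies 0.118. Include each in turn until the next type's E/h falls below the running intake rate.
Rate on top 1: 0.03846. aphids: 0.246 > 0.03846 → include.
Rate on top 2: 0.0457. moths: 0.138 > 0.0457 → include.
Rate on top 3: 0.07998. small flies: 0.118 > 0.07998 → include.
Optimal diet: leafhoppers, aphids, moths, small flies — 4 of 4 types.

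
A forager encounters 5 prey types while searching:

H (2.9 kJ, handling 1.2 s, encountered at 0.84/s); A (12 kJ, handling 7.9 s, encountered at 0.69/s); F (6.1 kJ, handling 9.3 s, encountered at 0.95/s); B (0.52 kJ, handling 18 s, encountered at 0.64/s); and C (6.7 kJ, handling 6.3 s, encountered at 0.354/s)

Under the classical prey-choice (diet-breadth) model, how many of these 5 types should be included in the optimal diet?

E/h in descending order: H 2.42, A 1.52, C 1.06, F 0.656, B 0.0289 kJ/s. The optimal diet is the largest prefix of this list for which every included type satisfies E_i/h_i > R on the types above it.
Rate on top 1: 1.213. A: 1.52 > 1.213 → include.
Rate on top 2: 1.437. C: 1.06 < 1.437 → exclude; stop.
Optimal diet: H, A — 2 of 5 types.

2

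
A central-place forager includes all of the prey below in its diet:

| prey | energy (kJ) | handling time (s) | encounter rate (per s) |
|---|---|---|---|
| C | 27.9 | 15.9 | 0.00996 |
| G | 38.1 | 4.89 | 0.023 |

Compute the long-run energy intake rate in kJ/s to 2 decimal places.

0.91 kJ/s

Energy encountered per unit search time: 0.00996×27.9 + 0.023×38.1 = 1.154 kJ/s.
Handling time per unit search time: 0.00996×15.9 + 0.023×4.89 = 0.2708.
Rate = 1.154/(1 + 0.2708) = 0.9082 kJ/s.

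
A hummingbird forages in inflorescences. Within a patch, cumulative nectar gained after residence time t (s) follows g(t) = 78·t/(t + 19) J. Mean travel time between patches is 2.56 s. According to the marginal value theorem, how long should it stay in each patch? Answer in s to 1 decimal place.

7.0 s

Optimal t* satisfies g'(t*) = g(t*)/(T + t*).
g'(t) = 78·19/(t + 19)². Setting 78·19/(t+19)² = 78t/[(t+19)(2.56+t)] gives 19(2.56+t) = t(t+19), so t² = 19×2.56 = 48.64.
t* = √48.64 = 6.974 s.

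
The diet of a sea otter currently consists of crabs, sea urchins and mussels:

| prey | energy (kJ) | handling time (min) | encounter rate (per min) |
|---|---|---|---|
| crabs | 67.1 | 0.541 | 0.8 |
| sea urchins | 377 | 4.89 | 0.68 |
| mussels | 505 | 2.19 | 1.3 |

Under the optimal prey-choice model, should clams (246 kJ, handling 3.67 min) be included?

No

Intake rate on the current diet: R = (0.8×67.1 + 0.68×377 + 1.3×505) / (1 + 0.8×0.541 + 0.68×4.89 + 1.3×2.19) = 966.5/7.605 = 127.1 kJ/min.
Profitability of clams: 246/3.67 = 67.03 kJ/min.
67.03 < 127.1, so adding clams would lower the average — exclude it.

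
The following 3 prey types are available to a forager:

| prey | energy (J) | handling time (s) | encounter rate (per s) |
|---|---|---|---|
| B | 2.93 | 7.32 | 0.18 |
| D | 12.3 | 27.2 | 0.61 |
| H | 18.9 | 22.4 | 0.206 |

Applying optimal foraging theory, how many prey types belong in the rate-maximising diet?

Profitabilities (E/h, J/s): H 0.844, D 0.452, B 0.4. Add prey in this order while the next type's profitability exceeds the intake rate on those already taken.
Rate on top 1: 0.6935. D: 0.452 < 0.6935 → exclude; stop.
Optimal diet: H — 1 of 3 types.

1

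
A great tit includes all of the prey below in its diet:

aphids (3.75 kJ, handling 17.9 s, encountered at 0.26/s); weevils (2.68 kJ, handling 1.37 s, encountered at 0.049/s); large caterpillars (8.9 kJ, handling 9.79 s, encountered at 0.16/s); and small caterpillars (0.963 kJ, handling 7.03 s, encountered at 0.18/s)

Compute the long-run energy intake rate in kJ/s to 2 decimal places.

0.32 kJ/s

Energy encountered per unit search time: 0.26×3.75 + 0.049×2.68 + 0.16×8.9 + 0.18×0.963 = 2.704 kJ/s.
Handling time per unit search time: 0.26×17.9 + 0.049×1.37 + 0.16×9.79 + 0.18×7.03 = 7.553.
Rate = 2.704/(1 + 7.553) = 0.3161 kJ/s.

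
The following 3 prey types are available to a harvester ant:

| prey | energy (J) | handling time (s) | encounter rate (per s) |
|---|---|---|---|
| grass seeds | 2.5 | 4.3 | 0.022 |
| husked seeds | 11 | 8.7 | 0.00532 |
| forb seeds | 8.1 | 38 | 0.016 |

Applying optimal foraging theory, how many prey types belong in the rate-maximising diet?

Profitabilities (E/h, J/s): husked seeds 1.26, grass seeds 0.581, forb seeds 0.213. Add prey in this order while the next type's profitability exceeds the intake rate on those already taken.
Rate on top 1: 0.05593. grass seeds: 0.581 > 0.05593 → include.
Rate on top 2: 0.0995. forb seeds: 0.213 > 0.0995 → include.
Optimal diet: husked seeds, grass seeds, forb seeds — 3 of 3 types.

3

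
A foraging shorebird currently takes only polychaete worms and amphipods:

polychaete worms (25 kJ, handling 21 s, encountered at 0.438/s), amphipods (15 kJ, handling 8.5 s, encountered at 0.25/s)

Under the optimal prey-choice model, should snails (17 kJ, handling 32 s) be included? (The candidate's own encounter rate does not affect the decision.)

Intake rate on the current diet: R = (0.438×25 + 0.25×15) / (1 + 0.438×21 + 0.25×8.5) = 14.7/12.32 = 1.193 kJ/s.
Profitability of snails: 17/32 = 0.5312 kJ/s.
Since 0.5312 < R, time spent handling snails is better spent searching.

No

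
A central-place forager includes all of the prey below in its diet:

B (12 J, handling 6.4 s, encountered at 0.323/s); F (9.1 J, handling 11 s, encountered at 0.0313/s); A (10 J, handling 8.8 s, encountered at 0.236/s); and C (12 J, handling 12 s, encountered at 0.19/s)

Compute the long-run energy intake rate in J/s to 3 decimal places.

Energy encountered per unit search time: 0.323×12 + 0.0313×9.1 + 0.236×10 + 0.19×12 = 8.801 J/s.
Handling time per unit search time: 0.323×6.4 + 0.0313×11 + 0.236×8.8 + 0.19×12 = 6.768.
Rate = 8.801/(1 + 6.768) = 1.133 J/s.

1.133 J/s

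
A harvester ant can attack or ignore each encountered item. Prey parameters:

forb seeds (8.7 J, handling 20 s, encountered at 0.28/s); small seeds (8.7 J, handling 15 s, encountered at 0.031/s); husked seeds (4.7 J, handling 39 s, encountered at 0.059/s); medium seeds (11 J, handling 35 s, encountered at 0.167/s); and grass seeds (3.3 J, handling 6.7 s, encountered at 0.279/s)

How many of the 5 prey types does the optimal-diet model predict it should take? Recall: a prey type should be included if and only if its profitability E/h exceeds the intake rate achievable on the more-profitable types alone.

3

E/h in descending order: small seeds 0.58, grass seeds 0.493, forb seeds 0.435, medium seeds 0.314, husked seeds 0.121 J/s. The optimal diet is the largest prefix of this list for which every included type satisfies E_i/h_i > R on the types above it.
Rate on top 1: 0.1841. grass seeds: 0.493 > 0.1841 → include.
Rate on top 2: 0.357. forb seeds: 0.435 > 0.357 → include.
Rate on top 3: 0.4059. medium seeds: 0.314 < 0.4059 → exclude; stop.
Optimal diet: small seeds, grass seeds, forb seeds — 3 of 5 types.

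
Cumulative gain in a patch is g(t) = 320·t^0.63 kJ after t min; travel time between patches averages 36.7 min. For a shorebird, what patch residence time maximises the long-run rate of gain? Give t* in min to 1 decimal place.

62.5 min

Optimal t* satisfies g'(t*) = g(t*)/(T + t*).
g'(t) = 0.63·320·t^-0.37. Setting 0.63·320·t^-0.37 = 320·t^0.63/(36.7+t) gives 0.63(36.7+t) = t, so 0.37·t = 0.63×36.7.
t* = 0.63×36.7/0.37 = 62.49 min.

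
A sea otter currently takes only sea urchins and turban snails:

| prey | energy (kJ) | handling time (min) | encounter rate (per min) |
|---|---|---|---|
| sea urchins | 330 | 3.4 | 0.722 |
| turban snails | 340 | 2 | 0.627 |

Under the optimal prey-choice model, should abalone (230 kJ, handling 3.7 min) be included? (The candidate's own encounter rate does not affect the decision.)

Intake rate on the current diet: R = (0.722×330 + 0.627×340) / (1 + 0.722×3.4 + 0.627×2) = 451.4/4.709 = 95.87 kJ/min.
Profitability of abalone: 230/3.7 = 62.16 kJ/min.
62.16 < 95.87, so adding abalone would lower the average — exclude it.

No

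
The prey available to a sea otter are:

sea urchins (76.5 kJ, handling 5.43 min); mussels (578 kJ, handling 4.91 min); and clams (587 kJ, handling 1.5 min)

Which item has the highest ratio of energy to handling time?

In descending order of E/h:
clams: 587/1.5 = 391 kJ/min
mussels: 578/4.91 = 118 kJ/min
sea urchins: 76.5/5.43 = 14.1 kJ/min

clams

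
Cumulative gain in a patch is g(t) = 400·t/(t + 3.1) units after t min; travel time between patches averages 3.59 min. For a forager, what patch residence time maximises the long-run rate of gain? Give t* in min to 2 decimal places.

By the marginal value theorem, leave when the instantaneous gain rate g'(t) equals the habitat-wide average g(t)/(T + t).
g'(t) = 400·3.1/(t + 3.1)². Setting 400·3.1/(t+3.1)² = 400t/[(t+3.1)(3.59+t)] gives 3.1(3.59+t) = t(t+3.1), so t² = 3.1×3.59 = 11.13.
t* = √11.13 = 3.336 min.

3.34 min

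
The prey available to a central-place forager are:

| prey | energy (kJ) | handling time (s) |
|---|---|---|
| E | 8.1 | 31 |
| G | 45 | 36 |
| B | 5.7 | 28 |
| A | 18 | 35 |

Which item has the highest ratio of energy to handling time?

G

In descending order of E/h:
G: 45/36 = 1.25 kJ/s
A: 18/35 = 0.514 kJ/s
E: 8.1/31 = 0.261 kJ/s
B: 5.7/28 = 0.204 kJ/s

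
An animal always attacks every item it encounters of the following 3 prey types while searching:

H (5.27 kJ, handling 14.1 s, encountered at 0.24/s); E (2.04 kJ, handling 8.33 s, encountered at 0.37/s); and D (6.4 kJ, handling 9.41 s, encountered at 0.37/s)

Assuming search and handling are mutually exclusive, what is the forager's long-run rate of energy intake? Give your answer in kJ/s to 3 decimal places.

R = Σλ_iE_i / (1 + Σλ_ih_i)
Numerator: 0.24×5.27 + 0.37×2.04 + 0.37×6.4 = 4.388
Denominator: 1 + 0.24×14.1 + 0.37×8.33 + 0.37×9.41 = 10.95
R = 4.388/10.95 = 0.4008 kJ/s

0.401 kJ/s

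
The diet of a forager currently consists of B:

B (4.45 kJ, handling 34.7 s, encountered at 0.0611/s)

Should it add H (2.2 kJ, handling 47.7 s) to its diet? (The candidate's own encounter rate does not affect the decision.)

Current rate: (0.0611×4.45)/(1 + 0.0611×34.7) = 0.08714 kJ/s.
Profitability of H: 2.2/47.7 = 0.04612 kJ/s.
Since 0.04612 < R, time spent handling H is better spent searching.

No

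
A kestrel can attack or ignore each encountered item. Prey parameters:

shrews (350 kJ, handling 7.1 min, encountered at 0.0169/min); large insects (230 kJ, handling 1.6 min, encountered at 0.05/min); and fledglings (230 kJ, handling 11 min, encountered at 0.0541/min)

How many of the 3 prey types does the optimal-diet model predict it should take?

E/h in descending order: large insects 144, shrews 49.3, fledglings 20.9 kJ/min. The optimal diet is the largest prefix of this list for which every included type satisfies E_i/h_i > R on the types above it.
Rate on top 1: 10.65. shrews: 49.3 > 10.65 → include.
Rate on top 2: 14.51. fledglings: 20.9 > 14.51 → include.
Optimal diet: large insects, shrews, fledglings — 3 of 3 types.

3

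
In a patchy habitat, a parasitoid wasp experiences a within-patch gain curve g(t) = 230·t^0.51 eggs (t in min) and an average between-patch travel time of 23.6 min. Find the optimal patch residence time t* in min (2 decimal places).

Maximise g(t)/(T+t): set derivative to zero → g'(t)(T+t) = g(t).
g'(t) = 0.51·230·t^-0.49. Setting 0.51·230·t^-0.49 = 230·t^0.51/(23.6+t) gives 0.51(23.6+t) = t, so 0.49·t = 0.51×23.6.
t* = 0.51×23.6/0.49 = 24.56 min.

24.56 min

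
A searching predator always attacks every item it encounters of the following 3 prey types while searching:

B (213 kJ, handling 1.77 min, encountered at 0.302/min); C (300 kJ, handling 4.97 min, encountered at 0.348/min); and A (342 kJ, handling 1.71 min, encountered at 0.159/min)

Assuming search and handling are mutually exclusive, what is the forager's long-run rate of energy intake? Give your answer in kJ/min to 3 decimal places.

R = (0.302×213 + 0.348×300 + 0.159×342) / (1 + 0.302×1.77 + 0.348×4.97 + 0.159×1.71) = 223.1/3.536 = 63.1 kJ/min.

63.095 kJ/min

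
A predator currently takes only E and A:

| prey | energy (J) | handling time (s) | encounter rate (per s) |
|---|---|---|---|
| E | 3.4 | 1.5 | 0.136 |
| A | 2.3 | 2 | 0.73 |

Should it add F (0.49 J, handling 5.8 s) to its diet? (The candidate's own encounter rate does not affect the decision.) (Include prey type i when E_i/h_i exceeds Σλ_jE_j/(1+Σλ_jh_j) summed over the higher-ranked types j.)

No

Current rate: (0.136×3.4 + 0.73×2.3)/(1 + 0.136×1.5 + 0.73×2) = 0.8038 J/s.
Profitability of F: 0.49/5.8 = 0.08448 J/s.
0.08448 < 0.8038, so adding F would lower the average — exclude it.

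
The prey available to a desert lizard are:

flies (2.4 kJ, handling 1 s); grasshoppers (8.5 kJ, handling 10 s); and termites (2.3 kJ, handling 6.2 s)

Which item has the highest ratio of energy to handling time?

Profitability E/h (kJ/s): flies = 2.4/1 = 2.4, grasshoppers = 8.5/10 = 0.85, termites = 2.3/6.2 = 0.371.
Ranked: flies > grasshoppers > termites.

flies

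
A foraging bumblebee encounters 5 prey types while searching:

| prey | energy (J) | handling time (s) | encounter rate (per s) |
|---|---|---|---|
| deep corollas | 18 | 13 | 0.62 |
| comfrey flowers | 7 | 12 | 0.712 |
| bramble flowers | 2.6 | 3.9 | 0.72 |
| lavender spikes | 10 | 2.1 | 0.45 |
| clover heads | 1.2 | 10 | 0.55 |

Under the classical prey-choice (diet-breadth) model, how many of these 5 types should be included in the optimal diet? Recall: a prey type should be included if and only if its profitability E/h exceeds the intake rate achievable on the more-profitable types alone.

E/h in descending order: lavender spikes 4.76, deep corollas 1.38, bramble flowers 0.667, comfrey flowers 0.583, clover heads 0.12 J/s. The optimal diet is the largest prefix of this list for which every included type satisfies E_i/h_i > R on the types above it.
Rate on top 1: 2.314. deep corollas: 1.38 < 2.314 → exclude; stop.
Optimal diet: lavender spikes — 1 of 5 types.

1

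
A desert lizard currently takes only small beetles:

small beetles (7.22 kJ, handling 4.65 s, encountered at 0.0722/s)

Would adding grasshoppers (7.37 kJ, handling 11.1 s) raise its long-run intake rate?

Yes

Current rate: (0.0722×7.22)/(1 + 0.0722×4.65) = 0.3903 kJ/s.
grasshoppers: E/h = 7.37/11.1 = 0.664 kJ/s.
Since 0.664 > R, including grasshoppers increases the long-run rate.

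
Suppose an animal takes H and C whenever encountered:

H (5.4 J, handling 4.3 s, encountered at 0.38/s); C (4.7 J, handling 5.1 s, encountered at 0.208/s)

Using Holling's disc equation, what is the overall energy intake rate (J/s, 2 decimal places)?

0.82 J/s

R = (0.38×5.4 + 0.208×4.7) / (1 + 0.38×4.3 + 0.208×5.1) = 3.03/3.695 = 0.82 J/s.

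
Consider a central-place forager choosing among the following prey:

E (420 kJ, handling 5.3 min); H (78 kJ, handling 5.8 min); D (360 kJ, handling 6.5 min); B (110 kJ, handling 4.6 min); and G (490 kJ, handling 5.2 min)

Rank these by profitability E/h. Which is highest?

G

In descending order of E/h:
G: 490/5.2 = 94.2 kJ/min
E: 420/5.3 = 79.2 kJ/min
D: 360/6.5 = 55.4 kJ/min
B: 110/4.6 = 23.9 kJ/min
H: 78/5.8 = 13.4 kJ/min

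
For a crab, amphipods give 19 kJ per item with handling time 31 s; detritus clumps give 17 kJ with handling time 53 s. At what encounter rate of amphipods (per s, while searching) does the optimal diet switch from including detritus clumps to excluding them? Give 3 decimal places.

At the threshold, the rate on amphipods alone equals the profitability of detritus clumps: λ·19/(1 + λ·31) = 17/53 = 0.3208.
Rearranging, λ(19 − 0.3208×31) = 0.3208, so λ = 0.3208/9.057 = 0.03542 per s.

0.035 per s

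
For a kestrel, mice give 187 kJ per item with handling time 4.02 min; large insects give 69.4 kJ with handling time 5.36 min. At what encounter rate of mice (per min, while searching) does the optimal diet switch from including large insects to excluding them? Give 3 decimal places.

0.096 per min

The zero-one rule: include large insects iff E₂/h₂ > λE₁/(1+λh₁). Equality gives the switch point.
λE₁h₂ = E₂ + λE₂h₁ ⇒ λ = E₂/(E₁h₂ − E₂h₁) = 69.4/(1002 − 279) = 0.09594 per min.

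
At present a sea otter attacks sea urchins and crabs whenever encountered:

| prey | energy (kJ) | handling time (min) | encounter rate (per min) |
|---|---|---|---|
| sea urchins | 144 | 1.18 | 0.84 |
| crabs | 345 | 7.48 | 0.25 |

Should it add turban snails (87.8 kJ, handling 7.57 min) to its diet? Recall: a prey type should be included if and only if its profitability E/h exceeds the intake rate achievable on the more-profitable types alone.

Current rate: (0.84×144 + 0.25×345)/(1 + 0.84×1.18 + 0.25×7.48) = 53.66 kJ/min.
Profitability of turban snails: 87.8/7.57 = 11.6 kJ/min.
Since 11.6 < R, time spent handling turban snails is better spent searching.

No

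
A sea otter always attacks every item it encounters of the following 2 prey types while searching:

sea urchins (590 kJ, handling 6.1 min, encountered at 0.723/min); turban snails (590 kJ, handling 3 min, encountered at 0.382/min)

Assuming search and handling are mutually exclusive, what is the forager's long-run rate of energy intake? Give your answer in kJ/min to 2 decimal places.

99.44 kJ/min

R = (0.723×590 + 0.382×590) / (1 + 0.723×6.1 + 0.382×3) = 652/6.556 = 99.44 kJ/min.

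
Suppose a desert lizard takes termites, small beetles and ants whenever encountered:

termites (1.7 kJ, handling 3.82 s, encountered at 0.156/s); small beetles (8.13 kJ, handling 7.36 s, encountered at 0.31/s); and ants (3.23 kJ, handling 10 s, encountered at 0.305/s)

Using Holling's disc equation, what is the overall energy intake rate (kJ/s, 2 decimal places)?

0.54 kJ/s

R = Σλ_iE_i / (1 + Σλ_ih_i)
Numerator: 0.156×1.7 + 0.31×8.13 + 0.305×3.23 = 3.771
Denominator: 1 + 0.156×3.82 + 0.31×7.36 + 0.305×10 = 6.928
R = 3.771/6.928 = 0.5443 kJ/s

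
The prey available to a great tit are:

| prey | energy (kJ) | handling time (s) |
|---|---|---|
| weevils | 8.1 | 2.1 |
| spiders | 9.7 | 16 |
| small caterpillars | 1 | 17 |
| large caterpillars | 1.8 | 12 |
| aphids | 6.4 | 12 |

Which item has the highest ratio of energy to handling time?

weevils

In descending order of E/h:
weevils: 8.1/2.1 = 3.86 kJ/s
spiders: 9.7/16 = 0.606 kJ/s
aphids: 6.4/12 = 0.533 kJ/s
large caterpillars: 1.8/12 = 0.15 kJ/s
small caterpillars: 1/17 = 0.0588 kJ/s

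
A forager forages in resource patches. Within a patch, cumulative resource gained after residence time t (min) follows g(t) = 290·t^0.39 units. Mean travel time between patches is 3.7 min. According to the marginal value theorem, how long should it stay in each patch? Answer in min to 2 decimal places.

2.37 min

By the marginal value theorem, leave when the instantaneous gain rate g'(t) equals the habitat-wide average g(t)/(T + t).
g'(t) = 0.39·290·t^-0.61. Setting 0.39·290·t^-0.61 = 290·t^0.39/(3.7+t) gives 0.39(3.7+t) = t, so 0.61·t = 0.39×3.7.
t* = 0.39×3.7/0.61 = 2.366 min.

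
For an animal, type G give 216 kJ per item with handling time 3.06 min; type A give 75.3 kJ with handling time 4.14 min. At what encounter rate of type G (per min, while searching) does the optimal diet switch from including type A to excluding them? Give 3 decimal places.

0.113 per min

Drop type A once their profitability E₂/h₂ falls below the rate achievable on type G alone: E₂/h₂ = λE₁/(1 + λh₁).
Solve for λ: λE₁h₂ = E₂(1 + λh₁) → λ(E₁h₂ − E₂h₁) = E₂ → λ = E₂/(E₁h₂ − E₂h₁).
λ = 75.3/(216×4.14 − 75.3×3.06) = 75.3/663.8 = 0.1134 per min.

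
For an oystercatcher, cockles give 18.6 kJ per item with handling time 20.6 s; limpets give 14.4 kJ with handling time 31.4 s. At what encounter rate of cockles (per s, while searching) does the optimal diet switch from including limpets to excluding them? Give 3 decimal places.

At the threshold, the rate on cockles alone equals the profitability of limpets: λ·18.6/(1 + λ·20.6) = 14.4/31.4 = 0.4586.
Rearranging, λ(18.6 − 0.4586×20.6) = 0.4586, so λ = 0.4586/9.153 = 0.0501 per s.

0.050 per s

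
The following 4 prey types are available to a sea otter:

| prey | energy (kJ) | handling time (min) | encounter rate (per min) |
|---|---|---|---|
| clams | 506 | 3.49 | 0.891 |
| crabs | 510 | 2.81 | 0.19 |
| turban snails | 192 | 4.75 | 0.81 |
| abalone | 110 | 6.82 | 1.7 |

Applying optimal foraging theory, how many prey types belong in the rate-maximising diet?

2

Profitabilities (E/h, kJ/min): crabs 181, clams 145, turban snails 40.4, abalone 16.1. Add prey in this order while the next type's profitability exceeds the intake rate on those already taken.
Rate on top 1: 63.17. clams: 145 > 63.17 → include.
Rate on top 2: 118. turban snails: 40.4 < 118 → exclude; stop.
Optimal diet: crabs, clams — 2 of 4 types.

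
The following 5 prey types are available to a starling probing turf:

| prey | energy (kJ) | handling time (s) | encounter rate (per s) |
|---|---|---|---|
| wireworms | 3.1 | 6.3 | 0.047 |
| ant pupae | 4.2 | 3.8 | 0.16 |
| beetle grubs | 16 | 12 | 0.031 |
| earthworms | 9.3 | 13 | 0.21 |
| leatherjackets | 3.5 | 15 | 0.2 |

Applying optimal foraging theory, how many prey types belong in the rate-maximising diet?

3

Rank by E/h (kJ/s): beetle grubs 1.33, ant pupae 1.11, earthworms 0.715, wireworms 0.492, leatherjackets 0.233. Include each in turn until the next type's E/h falls below the running intake rate.
Rate on top 1: 0.3615. ant pupae: 1.11 > 0.3615 → include.
Rate on top 2: 0.5899. earthworms: 0.715 > 0.5899 → include.
Rate on top 3: 0.6626. wireworms: 0.492 < 0.6626 → exclude; stop.
Optimal diet: beetle grubs, ant pupae, earthworms — 3 of 5 types.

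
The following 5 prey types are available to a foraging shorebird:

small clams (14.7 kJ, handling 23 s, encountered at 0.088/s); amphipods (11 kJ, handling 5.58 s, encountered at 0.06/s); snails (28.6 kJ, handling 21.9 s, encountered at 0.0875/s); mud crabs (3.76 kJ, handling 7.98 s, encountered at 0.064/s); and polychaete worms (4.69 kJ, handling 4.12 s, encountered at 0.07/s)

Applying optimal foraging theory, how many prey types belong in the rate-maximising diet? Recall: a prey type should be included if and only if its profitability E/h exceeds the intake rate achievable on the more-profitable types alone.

E/h in descending order: amphipods 1.97, snails 1.31, polychaete worms 1.14, small clams 0.639, mud crabs 0.471 kJ/s. The optimal diet is the largest prefix of this list for which every included type satisfies E_i/h_i > R on the types above it.
Rate on top 1: 0.4945. snails: 1.31 > 0.4945 → include.
Rate on top 2: 0.9728. polychaete worms: 1.14 > 0.9728 → include.
Rate on top 3: 0.9863. small clams: 0.639 < 0.9863 → exclude; stop.
Optimal diet: amphipods, snails, polychaete worms — 3 of 5 types.

3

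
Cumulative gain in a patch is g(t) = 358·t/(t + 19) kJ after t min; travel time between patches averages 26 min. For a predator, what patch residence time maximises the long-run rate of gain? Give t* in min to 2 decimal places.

By the marginal value theorem, leave when the instantaneous gain rate g'(t) equals the habitat-wide average g(t)/(T + t).
g'(t) = 358·19/(t + 19)². Setting 358·19/(t+19)² = 358t/[(t+19)(26+t)] gives 19(26+t) = t(t+19), so t² = 19×26 = 494.
t* = √494 = 22.23 min.

22.23 min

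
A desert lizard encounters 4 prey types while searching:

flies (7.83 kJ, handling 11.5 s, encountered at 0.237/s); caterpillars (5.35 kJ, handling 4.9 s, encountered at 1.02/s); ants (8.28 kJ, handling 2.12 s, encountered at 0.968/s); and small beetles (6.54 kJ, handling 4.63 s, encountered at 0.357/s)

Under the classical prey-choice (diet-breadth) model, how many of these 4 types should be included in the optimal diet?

E/h in descending order: ants 3.91, small beetles 1.41, caterpillars 1.09, flies 0.681 kJ/s. The optimal diet is the largest prefix of this list for which every included type satisfies E_i/h_i > R on the types above it.
Rate on top 1: 2.626. small beetles: 1.41 < 2.626 → exclude; stop.
Optimal diet: ants — 1 of 4 types.

1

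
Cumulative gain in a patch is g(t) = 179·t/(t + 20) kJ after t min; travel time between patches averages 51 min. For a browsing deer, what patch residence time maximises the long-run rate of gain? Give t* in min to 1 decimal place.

By the marginal value theorem, leave when the instantaneous gain rate g'(t) equals the habitat-wide average g(t)/(T + t).
g'(t) = 179·20/(t + 20)². Setting 179·20/(t+20)² = 179t/[(t+20)(51+t)] gives 20(51+t) = t(t+20), so t² = 20×51 = 1020.
t* = √1020 = 31.94 min.

31.9 min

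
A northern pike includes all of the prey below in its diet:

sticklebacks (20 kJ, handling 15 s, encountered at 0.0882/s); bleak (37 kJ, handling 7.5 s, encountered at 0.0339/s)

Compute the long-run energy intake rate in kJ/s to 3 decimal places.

1.171 kJ/s

R = Σλ_iE_i / (1 + Σλ_ih_i)
Numerator: 0.0882×20 + 0.0339×37 = 3.018
Denominator: 1 + 0.0882×15 + 0.0339×7.5 = 2.577
R = 3.018/2.577 = 1.171 kJ/s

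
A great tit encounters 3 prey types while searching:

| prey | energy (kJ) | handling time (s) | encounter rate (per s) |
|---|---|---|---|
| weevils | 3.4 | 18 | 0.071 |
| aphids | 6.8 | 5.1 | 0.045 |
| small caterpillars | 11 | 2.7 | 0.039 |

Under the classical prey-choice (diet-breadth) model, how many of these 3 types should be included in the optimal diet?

2

Rank by E/h (kJ/s): small caterpillars 4.07, aphids 1.33, weevils 0.189. Include each in turn until the next type's E/h falls below the running intake rate.
Rate on top 1: 0.3881. aphids: 1.33 > 0.3881 → include.
Rate on top 2: 0.5506. weevils: 0.189 < 0.5506 → exclude; stop.
Optimal diet: small caterpillars, aphids — 2 of 3 types.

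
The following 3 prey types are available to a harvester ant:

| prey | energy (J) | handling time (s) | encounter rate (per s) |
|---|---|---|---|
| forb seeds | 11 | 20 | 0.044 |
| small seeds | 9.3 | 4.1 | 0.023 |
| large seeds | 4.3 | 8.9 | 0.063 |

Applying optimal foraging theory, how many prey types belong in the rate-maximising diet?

E/h in descending order: small seeds 2.27, forb seeds 0.55, large seeds 0.483 J/s. The optimal diet is the largest prefix of this list for which every included type satisfies E_i/h_i > R on the types above it.
Rate on top 1: 0.1955. forb seeds: 0.55 > 0.1955 → include.
Rate on top 2: 0.3535. large seeds: 0.483 > 0.3535 → include.
Optimal diet: small seeds, forb seeds, large seeds — 3 of 3 types.

3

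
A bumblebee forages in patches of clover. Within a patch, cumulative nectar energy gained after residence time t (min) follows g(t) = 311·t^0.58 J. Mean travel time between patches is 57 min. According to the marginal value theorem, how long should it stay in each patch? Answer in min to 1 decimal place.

78.7 min

Maximise g(t)/(T+t): set derivative to zero → g'(t)(T+t) = g(t).
g'(t) = 0.58·311·t^-0.42. Setting 0.58·311·t^-0.42 = 311·t^0.58/(57+t) gives 0.58(57+t) = t, so 0.42·t = 0.58×57.
t* = 0.58×57/0.42 = 78.71 min.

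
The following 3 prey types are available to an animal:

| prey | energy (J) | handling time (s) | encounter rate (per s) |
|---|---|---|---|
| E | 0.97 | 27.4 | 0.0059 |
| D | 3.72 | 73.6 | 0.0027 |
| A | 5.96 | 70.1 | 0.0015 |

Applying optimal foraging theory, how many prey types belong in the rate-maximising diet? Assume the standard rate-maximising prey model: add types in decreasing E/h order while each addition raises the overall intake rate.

Rank by E/h (J/s): A 0.085, D 0.0505, E 0.0354. Include each in turn until the next type's E/h falls below the running intake rate.
Rate on top 1: 0.008089. D: 0.0505 > 0.008089 → include.
Rate on top 2: 0.01456. E: 0.0354 > 0.01456 → include.
Optimal diet: A, D, E — 3 of 3 types.

3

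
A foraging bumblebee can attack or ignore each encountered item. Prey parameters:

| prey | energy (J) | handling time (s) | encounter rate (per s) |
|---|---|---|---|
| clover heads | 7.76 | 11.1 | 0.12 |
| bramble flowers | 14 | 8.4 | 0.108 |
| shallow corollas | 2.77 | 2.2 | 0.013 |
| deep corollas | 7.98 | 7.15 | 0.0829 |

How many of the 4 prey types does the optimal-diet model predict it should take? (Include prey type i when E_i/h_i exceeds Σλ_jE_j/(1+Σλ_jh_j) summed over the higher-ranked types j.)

Profitabilities (E/h, J/s): bramble flowers 1.67, shallow corollas 1.26, deep corollas 1.12, clover heads 0.699. Add prey in this order while the next type's profitability exceeds the intake rate on those already taken.
Rate on top 1: 0.7928. shallow corollas: 1.26 > 0.7928 → include.
Rate on top 2: 0.7997. deep corollas: 1.12 > 0.7997 → include.
Rate on top 3: 0.8738. clover heads: 0.699 < 0.8738 → exclude; stop.
Optimal diet: bramble flowers, shallow corollas, deep corollas — 3 of 4 types.

3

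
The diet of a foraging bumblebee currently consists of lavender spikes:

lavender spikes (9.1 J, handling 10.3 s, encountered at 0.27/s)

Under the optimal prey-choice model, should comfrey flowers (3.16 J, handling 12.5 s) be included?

No

Current rate: (0.27×9.1)/(1 + 0.27×10.3) = 0.6498 J/s.
comfrey flowers: E/h = 3.16/12.5 = 0.2528 J/s.
Since 0.2528 < R, time spent handling comfrey flowers is better spent searching.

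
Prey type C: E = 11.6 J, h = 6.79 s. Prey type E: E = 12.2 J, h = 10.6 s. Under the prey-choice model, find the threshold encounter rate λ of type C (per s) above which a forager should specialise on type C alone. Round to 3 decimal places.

At the threshold, the rate on type C alone equals the profitability of type E: λ·11.6/(1 + λ·6.79) = 12.2/10.6 = 1.151.
Rearranging, λ(11.6 − 1.151×6.79) = 1.151, so λ = 1.151/3.785 = 0.3041 per s.

0.304 per s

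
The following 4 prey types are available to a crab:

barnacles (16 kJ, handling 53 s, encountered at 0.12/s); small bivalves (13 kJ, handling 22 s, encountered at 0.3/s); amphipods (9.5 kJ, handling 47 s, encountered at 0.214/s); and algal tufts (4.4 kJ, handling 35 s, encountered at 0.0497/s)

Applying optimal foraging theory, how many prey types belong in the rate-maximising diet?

Profitabilities (E/h, kJ/s): small bivalves 0.591, barnacles 0.302, amphipods 0.202, algal tufts 0.126. Add prey in this order while the next type's profitability exceeds the intake rate on those already taken.
Rate on top 1: 0.5132. barnacles: 0.302 < 0.5132 → exclude; stop.
Optimal diet: small bivalves — 1 of 4 types.

1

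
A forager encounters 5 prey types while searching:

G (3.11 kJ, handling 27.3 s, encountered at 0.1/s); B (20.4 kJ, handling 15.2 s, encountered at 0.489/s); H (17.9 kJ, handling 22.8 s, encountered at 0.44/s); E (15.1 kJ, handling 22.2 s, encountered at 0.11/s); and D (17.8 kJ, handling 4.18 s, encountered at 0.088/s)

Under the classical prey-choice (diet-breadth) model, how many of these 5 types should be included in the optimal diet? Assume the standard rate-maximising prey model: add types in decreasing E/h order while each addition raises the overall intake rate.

2

Rank by E/h (kJ/s): D 4.26, B 1.34, H 0.785, E 0.68, G 0.114. Include each in turn until the next type's E/h falls below the running intake rate.
Rate on top 1: 1.145. B: 1.34 > 1.145 → include.
Rate on top 2: 1.311. H: 0.785 < 1.311 → exclude; stop.
Optimal diet: D, B — 2 of 5 types.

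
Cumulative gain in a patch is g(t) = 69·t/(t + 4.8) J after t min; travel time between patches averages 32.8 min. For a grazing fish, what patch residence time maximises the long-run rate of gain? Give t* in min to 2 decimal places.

By the marginal value theorem, leave when the instantaneous gain rate g'(t) equals the habitat-wide average g(t)/(T + t).
g'(t) = 69·4.8/(t + 4.8)². Setting 69·4.8/(t+4.8)² = 69t/[(t+4.8)(32.8+t)] gives 4.8(32.8+t) = t(t+4.8), so t² = 4.8×32.8 = 157.4.
t* = √157.4 = 12.55 min.

12.55 min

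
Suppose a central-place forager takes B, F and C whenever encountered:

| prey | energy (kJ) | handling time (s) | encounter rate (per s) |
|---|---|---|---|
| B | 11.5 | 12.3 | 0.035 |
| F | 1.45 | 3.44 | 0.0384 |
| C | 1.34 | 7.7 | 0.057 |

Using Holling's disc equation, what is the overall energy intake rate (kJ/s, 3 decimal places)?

Energy encountered per unit search time: 0.035×11.5 + 0.0384×1.45 + 0.057×1.34 = 0.5346 kJ/s.
Handling time per unit search time: 0.035×12.3 + 0.0384×3.44 + 0.057×7.7 = 1.001.
Rate = 0.5346/(1 + 1.001) = 0.2671 kJ/s.

0.267 kJ/s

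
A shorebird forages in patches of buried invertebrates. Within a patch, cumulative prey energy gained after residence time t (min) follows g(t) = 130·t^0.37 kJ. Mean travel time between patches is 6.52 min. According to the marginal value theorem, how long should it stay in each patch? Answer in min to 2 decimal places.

3.83 min

Optimal t* satisfies g'(t*) = g(t*)/(T + t*).
g'(t) = 0.37·130·t^-0.63. Setting 0.37·130·t^-0.63 = 130·t^0.37/(6.52+t) gives 0.37(6.52+t) = t, so 0.63·t = 0.37×6.52.
t* = 0.37×6.52/0.63 = 3.829 min.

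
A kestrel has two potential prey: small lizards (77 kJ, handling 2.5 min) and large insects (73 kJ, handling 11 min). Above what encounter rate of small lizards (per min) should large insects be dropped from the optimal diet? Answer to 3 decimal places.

0.110 per min

Drop large insects once their profitability E₂/h₂ falls below the rate achievable on small lizards alone: E₂/h₂ = λE₁/(1 + λh₁).
Solve for λ: λE₁h₂ = E₂(1 + λh₁) → λ(E₁h₂ − E₂h₁) = E₂ → λ = E₂/(E₁h₂ − E₂h₁).
λ = 73/(77×11 − 73×2.5) = 73/664.5 = 0.1099 per min.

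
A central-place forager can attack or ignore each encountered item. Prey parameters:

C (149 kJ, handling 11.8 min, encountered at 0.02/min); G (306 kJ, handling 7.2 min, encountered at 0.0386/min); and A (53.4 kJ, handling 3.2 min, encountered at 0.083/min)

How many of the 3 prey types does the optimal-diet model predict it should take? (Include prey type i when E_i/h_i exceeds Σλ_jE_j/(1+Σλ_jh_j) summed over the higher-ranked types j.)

Profitabilities (E/h, kJ/min): G 42.5, A 16.7, C 12.6. Add prey in this order while the next type's profitability exceeds the intake rate on those already taken.
Rate on top 1: 9.243. A: 16.7 > 9.243 → include.
Rate on top 2: 10.52. C: 12.6 > 10.52 → include.
Optimal diet: G, A, C — 3 of 3 types.

3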